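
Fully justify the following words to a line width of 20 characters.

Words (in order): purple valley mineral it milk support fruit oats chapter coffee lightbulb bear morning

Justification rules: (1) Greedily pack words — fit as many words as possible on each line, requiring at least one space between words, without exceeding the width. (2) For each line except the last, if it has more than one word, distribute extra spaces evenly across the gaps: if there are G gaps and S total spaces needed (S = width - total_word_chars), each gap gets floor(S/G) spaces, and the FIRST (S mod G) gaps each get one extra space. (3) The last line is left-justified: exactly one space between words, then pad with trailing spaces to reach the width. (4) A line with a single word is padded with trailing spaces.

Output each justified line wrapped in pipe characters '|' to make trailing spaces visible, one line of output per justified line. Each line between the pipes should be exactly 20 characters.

Line 1: ['purple', 'valley'] (min_width=13, slack=7)
Line 2: ['mineral', 'it', 'milk'] (min_width=15, slack=5)
Line 3: ['support', 'fruit', 'oats'] (min_width=18, slack=2)
Line 4: ['chapter', 'coffee'] (min_width=14, slack=6)
Line 5: ['lightbulb', 'bear'] (min_width=14, slack=6)
Line 6: ['morning'] (min_width=7, slack=13)

Answer: |purple        valley|
|mineral    it   milk|
|support  fruit  oats|
|chapter       coffee|
|lightbulb       bear|
|morning             |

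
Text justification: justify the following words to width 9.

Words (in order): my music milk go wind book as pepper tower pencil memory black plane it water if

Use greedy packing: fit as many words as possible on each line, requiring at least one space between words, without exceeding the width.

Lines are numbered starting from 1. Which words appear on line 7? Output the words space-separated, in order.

Answer: memory

Derivation:
Line 1: ['my', 'music'] (min_width=8, slack=1)
Line 2: ['milk', 'go'] (min_width=7, slack=2)
Line 3: ['wind', 'book'] (min_width=9, slack=0)
Line 4: ['as', 'pepper'] (min_width=9, slack=0)
Line 5: ['tower'] (min_width=5, slack=4)
Line 6: ['pencil'] (min_width=6, slack=3)
Line 7: ['memory'] (min_width=6, slack=3)
Line 8: ['black'] (min_width=5, slack=4)
Line 9: ['plane', 'it'] (min_width=8, slack=1)
Line 10: ['water', 'if'] (min_width=8, slack=1)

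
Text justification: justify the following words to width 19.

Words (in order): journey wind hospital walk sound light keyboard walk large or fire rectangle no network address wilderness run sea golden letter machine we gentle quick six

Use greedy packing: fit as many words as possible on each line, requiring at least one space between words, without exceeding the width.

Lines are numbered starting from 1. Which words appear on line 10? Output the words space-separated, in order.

Line 1: ['journey', 'wind'] (min_width=12, slack=7)
Line 2: ['hospital', 'walk', 'sound'] (min_width=19, slack=0)
Line 3: ['light', 'keyboard', 'walk'] (min_width=19, slack=0)
Line 4: ['large', 'or', 'fire'] (min_width=13, slack=6)
Line 5: ['rectangle', 'no'] (min_width=12, slack=7)
Line 6: ['network', 'address'] (min_width=15, slack=4)
Line 7: ['wilderness', 'run', 'sea'] (min_width=18, slack=1)
Line 8: ['golden', 'letter'] (min_width=13, slack=6)
Line 9: ['machine', 'we', 'gentle'] (min_width=17, slack=2)
Line 10: ['quick', 'six'] (min_width=9, slack=10)

Answer: quick six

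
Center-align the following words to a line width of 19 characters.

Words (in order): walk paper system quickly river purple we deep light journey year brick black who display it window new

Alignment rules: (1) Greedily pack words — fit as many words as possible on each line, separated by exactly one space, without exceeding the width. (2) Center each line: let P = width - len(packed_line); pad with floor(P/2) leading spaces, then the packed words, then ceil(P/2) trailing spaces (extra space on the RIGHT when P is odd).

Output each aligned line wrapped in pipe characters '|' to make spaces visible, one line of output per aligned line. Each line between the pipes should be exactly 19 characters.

Line 1: ['walk', 'paper', 'system'] (min_width=17, slack=2)
Line 2: ['quickly', 'river'] (min_width=13, slack=6)
Line 3: ['purple', 'we', 'deep'] (min_width=14, slack=5)
Line 4: ['light', 'journey', 'year'] (min_width=18, slack=1)
Line 5: ['brick', 'black', 'who'] (min_width=15, slack=4)
Line 6: ['display', 'it', 'window'] (min_width=17, slack=2)
Line 7: ['new'] (min_width=3, slack=16)

Answer: | walk paper system |
|   quickly river   |
|  purple we deep   |
|light journey year |
|  brick black who  |
| display it window |
|        new        |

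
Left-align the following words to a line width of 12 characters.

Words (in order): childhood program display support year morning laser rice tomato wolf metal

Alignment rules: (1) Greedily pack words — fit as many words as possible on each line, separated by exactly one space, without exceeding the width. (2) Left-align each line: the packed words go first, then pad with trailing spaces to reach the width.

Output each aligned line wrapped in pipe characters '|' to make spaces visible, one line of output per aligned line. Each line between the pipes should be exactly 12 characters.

Answer: |childhood   |
|program     |
|display     |
|support year|
|morning     |
|laser rice  |
|tomato wolf |
|metal       |

Derivation:
Line 1: ['childhood'] (min_width=9, slack=3)
Line 2: ['program'] (min_width=7, slack=5)
Line 3: ['display'] (min_width=7, slack=5)
Line 4: ['support', 'year'] (min_width=12, slack=0)
Line 5: ['morning'] (min_width=7, slack=5)
Line 6: ['laser', 'rice'] (min_width=10, slack=2)
Line 7: ['tomato', 'wolf'] (min_width=11, slack=1)
Line 8: ['metal'] (min_width=5, slack=7)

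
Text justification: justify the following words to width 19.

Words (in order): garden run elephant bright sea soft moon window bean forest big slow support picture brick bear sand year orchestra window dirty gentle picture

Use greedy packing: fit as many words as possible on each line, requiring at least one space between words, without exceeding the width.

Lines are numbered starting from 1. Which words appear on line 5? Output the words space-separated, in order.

Answer: support picture

Derivation:
Line 1: ['garden', 'run', 'elephant'] (min_width=19, slack=0)
Line 2: ['bright', 'sea', 'soft'] (min_width=15, slack=4)
Line 3: ['moon', 'window', 'bean'] (min_width=16, slack=3)
Line 4: ['forest', 'big', 'slow'] (min_width=15, slack=4)
Line 5: ['support', 'picture'] (min_width=15, slack=4)
Line 6: ['brick', 'bear', 'sand'] (min_width=15, slack=4)
Line 7: ['year', 'orchestra'] (min_width=14, slack=5)
Line 8: ['window', 'dirty', 'gentle'] (min_width=19, slack=0)
Line 9: ['picture'] (min_width=7, slack=12)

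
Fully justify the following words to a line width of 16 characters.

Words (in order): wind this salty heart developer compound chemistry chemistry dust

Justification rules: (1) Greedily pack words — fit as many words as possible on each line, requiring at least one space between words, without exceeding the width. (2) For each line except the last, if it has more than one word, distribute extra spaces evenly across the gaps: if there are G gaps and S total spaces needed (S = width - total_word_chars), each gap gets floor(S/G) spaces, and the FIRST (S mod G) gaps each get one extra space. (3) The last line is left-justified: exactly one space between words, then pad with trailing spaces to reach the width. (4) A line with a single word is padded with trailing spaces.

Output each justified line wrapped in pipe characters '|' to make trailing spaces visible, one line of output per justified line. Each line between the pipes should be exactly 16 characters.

Line 1: ['wind', 'this', 'salty'] (min_width=15, slack=1)
Line 2: ['heart', 'developer'] (min_width=15, slack=1)
Line 3: ['compound'] (min_width=8, slack=8)
Line 4: ['chemistry'] (min_width=9, slack=7)
Line 5: ['chemistry', 'dust'] (min_width=14, slack=2)

Answer: |wind  this salty|
|heart  developer|
|compound        |
|chemistry       |
|chemistry dust  |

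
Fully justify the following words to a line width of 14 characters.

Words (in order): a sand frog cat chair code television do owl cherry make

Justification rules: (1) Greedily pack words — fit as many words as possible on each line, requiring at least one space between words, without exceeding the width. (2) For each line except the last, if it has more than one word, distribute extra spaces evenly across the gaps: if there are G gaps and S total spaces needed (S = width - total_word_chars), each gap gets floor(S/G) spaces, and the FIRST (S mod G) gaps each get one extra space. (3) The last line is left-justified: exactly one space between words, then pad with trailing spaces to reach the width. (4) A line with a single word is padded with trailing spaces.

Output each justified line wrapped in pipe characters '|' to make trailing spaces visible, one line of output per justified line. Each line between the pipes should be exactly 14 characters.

Answer: |a   sand  frog|
|cat chair code|
|television  do|
|owl     cherry|
|make          |

Derivation:
Line 1: ['a', 'sand', 'frog'] (min_width=11, slack=3)
Line 2: ['cat', 'chair', 'code'] (min_width=14, slack=0)
Line 3: ['television', 'do'] (min_width=13, slack=1)
Line 4: ['owl', 'cherry'] (min_width=10, slack=4)
Line 5: ['make'] (min_width=4, slack=10)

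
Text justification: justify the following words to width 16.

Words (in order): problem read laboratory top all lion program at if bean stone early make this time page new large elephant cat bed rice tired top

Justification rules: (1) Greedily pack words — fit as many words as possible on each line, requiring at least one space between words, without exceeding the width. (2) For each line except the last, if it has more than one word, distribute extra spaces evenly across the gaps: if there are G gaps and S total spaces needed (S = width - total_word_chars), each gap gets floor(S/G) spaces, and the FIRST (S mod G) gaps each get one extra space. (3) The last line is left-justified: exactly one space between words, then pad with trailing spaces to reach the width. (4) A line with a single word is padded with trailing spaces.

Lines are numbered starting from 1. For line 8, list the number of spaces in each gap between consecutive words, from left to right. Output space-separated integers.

Answer: 3 3

Derivation:
Line 1: ['problem', 'read'] (min_width=12, slack=4)
Line 2: ['laboratory', 'top'] (min_width=14, slack=2)
Line 3: ['all', 'lion', 'program'] (min_width=16, slack=0)
Line 4: ['at', 'if', 'bean', 'stone'] (min_width=16, slack=0)
Line 5: ['early', 'make', 'this'] (min_width=15, slack=1)
Line 6: ['time', 'page', 'new'] (min_width=13, slack=3)
Line 7: ['large', 'elephant'] (min_width=14, slack=2)
Line 8: ['cat', 'bed', 'rice'] (min_width=12, slack=4)
Line 9: ['tired', 'top'] (min_width=9, slack=7)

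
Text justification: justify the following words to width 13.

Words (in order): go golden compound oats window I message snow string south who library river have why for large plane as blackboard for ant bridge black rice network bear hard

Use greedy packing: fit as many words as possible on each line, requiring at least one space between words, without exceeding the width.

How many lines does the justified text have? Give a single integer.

Line 1: ['go', 'golden'] (min_width=9, slack=4)
Line 2: ['compound', 'oats'] (min_width=13, slack=0)
Line 3: ['window', 'I'] (min_width=8, slack=5)
Line 4: ['message', 'snow'] (min_width=12, slack=1)
Line 5: ['string', 'south'] (min_width=12, slack=1)
Line 6: ['who', 'library'] (min_width=11, slack=2)
Line 7: ['river', 'have'] (min_width=10, slack=3)
Line 8: ['why', 'for', 'large'] (min_width=13, slack=0)
Line 9: ['plane', 'as'] (min_width=8, slack=5)
Line 10: ['blackboard'] (min_width=10, slack=3)
Line 11: ['for', 'ant'] (min_width=7, slack=6)
Line 12: ['bridge', 'black'] (min_width=12, slack=1)
Line 13: ['rice', 'network'] (min_width=12, slack=1)
Line 14: ['bear', 'hard'] (min_width=9, slack=4)
Total lines: 14

Answer: 14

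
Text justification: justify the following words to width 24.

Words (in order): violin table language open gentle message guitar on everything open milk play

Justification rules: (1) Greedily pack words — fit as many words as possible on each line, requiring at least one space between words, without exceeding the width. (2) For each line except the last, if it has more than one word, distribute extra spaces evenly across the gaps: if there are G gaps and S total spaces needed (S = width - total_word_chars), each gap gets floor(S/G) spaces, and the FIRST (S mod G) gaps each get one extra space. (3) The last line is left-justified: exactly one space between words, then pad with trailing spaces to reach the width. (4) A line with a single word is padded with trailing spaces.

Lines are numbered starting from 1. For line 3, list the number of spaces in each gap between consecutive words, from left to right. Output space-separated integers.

Line 1: ['violin', 'table', 'language'] (min_width=21, slack=3)
Line 2: ['open', 'gentle', 'message'] (min_width=19, slack=5)
Line 3: ['guitar', 'on', 'everything'] (min_width=20, slack=4)
Line 4: ['open', 'milk', 'play'] (min_width=14, slack=10)

Answer: 3 3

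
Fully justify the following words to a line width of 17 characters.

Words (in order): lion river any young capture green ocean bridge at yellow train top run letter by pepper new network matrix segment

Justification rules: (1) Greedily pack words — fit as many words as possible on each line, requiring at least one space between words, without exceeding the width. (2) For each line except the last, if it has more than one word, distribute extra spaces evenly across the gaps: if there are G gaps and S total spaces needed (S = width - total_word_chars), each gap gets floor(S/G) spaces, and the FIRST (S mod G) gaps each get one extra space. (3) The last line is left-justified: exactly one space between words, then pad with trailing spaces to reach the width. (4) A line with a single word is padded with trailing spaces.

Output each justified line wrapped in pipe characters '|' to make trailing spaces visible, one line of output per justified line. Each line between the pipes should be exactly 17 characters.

Answer: |lion   river  any|
|young     capture|
|green       ocean|
|bridge  at yellow|
|train   top   run|
|letter  by pepper|
|new       network|
|matrix segment   |

Derivation:
Line 1: ['lion', 'river', 'any'] (min_width=14, slack=3)
Line 2: ['young', 'capture'] (min_width=13, slack=4)
Line 3: ['green', 'ocean'] (min_width=11, slack=6)
Line 4: ['bridge', 'at', 'yellow'] (min_width=16, slack=1)
Line 5: ['train', 'top', 'run'] (min_width=13, slack=4)
Line 6: ['letter', 'by', 'pepper'] (min_width=16, slack=1)
Line 7: ['new', 'network'] (min_width=11, slack=6)
Line 8: ['matrix', 'segment'] (min_width=14, slack=3)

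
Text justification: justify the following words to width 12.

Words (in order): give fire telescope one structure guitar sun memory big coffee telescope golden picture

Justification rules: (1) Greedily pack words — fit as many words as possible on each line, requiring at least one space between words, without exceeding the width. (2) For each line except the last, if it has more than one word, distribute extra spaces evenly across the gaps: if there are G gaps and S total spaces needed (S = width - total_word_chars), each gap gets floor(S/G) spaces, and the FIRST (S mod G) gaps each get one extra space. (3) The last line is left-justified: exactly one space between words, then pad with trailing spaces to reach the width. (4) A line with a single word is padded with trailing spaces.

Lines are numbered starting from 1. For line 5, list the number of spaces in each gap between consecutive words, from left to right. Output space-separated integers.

Line 1: ['give', 'fire'] (min_width=9, slack=3)
Line 2: ['telescope'] (min_width=9, slack=3)
Line 3: ['one'] (min_width=3, slack=9)
Line 4: ['structure'] (min_width=9, slack=3)
Line 5: ['guitar', 'sun'] (min_width=10, slack=2)
Line 6: ['memory', 'big'] (min_width=10, slack=2)
Line 7: ['coffee'] (min_width=6, slack=6)
Line 8: ['telescope'] (min_width=9, slack=3)
Line 9: ['golden'] (min_width=6, slack=6)
Line 10: ['picture'] (min_width=7, slack=5)

Answer: 3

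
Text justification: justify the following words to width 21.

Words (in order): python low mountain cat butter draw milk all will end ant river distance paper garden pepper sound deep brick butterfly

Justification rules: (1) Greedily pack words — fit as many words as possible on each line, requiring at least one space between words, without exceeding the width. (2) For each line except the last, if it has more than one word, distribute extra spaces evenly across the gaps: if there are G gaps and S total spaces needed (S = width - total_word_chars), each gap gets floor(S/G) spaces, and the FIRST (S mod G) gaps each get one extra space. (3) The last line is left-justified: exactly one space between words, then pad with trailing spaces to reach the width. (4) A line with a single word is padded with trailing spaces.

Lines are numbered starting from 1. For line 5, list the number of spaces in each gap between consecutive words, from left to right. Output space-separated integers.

Answer: 2 2

Derivation:
Line 1: ['python', 'low', 'mountain'] (min_width=19, slack=2)
Line 2: ['cat', 'butter', 'draw', 'milk'] (min_width=20, slack=1)
Line 3: ['all', 'will', 'end', 'ant'] (min_width=16, slack=5)
Line 4: ['river', 'distance', 'paper'] (min_width=20, slack=1)
Line 5: ['garden', 'pepper', 'sound'] (min_width=19, slack=2)
Line 6: ['deep', 'brick', 'butterfly'] (min_width=20, slack=1)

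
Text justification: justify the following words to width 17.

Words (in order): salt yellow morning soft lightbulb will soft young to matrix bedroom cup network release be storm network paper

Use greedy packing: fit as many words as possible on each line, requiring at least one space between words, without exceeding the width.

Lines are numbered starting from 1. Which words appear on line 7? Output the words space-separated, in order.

Answer: release be storm

Derivation:
Line 1: ['salt', 'yellow'] (min_width=11, slack=6)
Line 2: ['morning', 'soft'] (min_width=12, slack=5)
Line 3: ['lightbulb', 'will'] (min_width=14, slack=3)
Line 4: ['soft', 'young', 'to'] (min_width=13, slack=4)
Line 5: ['matrix', 'bedroom'] (min_width=14, slack=3)
Line 6: ['cup', 'network'] (min_width=11, slack=6)
Line 7: ['release', 'be', 'storm'] (min_width=16, slack=1)
Line 8: ['network', 'paper'] (min_width=13, slack=4)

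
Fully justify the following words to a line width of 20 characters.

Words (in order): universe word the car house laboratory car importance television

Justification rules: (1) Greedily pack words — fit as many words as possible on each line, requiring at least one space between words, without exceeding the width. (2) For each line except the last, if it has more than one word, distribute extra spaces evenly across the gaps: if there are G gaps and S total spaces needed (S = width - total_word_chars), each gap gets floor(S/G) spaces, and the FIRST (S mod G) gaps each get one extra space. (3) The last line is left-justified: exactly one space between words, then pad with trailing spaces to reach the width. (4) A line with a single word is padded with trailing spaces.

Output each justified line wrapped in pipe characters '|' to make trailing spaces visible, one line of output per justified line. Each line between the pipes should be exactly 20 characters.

Line 1: ['universe', 'word', 'the'] (min_width=17, slack=3)
Line 2: ['car', 'house', 'laboratory'] (min_width=20, slack=0)
Line 3: ['car', 'importance'] (min_width=14, slack=6)
Line 4: ['television'] (min_width=10, slack=10)

Answer: |universe   word  the|
|car house laboratory|
|car       importance|
|television          |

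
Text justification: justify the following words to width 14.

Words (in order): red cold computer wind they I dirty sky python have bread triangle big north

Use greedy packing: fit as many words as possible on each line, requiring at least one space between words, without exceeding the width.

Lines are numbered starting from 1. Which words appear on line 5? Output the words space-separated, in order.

Answer: have bread

Derivation:
Line 1: ['red', 'cold'] (min_width=8, slack=6)
Line 2: ['computer', 'wind'] (min_width=13, slack=1)
Line 3: ['they', 'I', 'dirty'] (min_width=12, slack=2)
Line 4: ['sky', 'python'] (min_width=10, slack=4)
Line 5: ['have', 'bread'] (min_width=10, slack=4)
Line 6: ['triangle', 'big'] (min_width=12, slack=2)
Line 7: ['north'] (min_width=5, slack=9)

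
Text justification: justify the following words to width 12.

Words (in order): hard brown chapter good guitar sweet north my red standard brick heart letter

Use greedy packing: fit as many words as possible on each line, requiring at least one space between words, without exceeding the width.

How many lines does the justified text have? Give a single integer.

Line 1: ['hard', 'brown'] (min_width=10, slack=2)
Line 2: ['chapter', 'good'] (min_width=12, slack=0)
Line 3: ['guitar', 'sweet'] (min_width=12, slack=0)
Line 4: ['north', 'my', 'red'] (min_width=12, slack=0)
Line 5: ['standard'] (min_width=8, slack=4)
Line 6: ['brick', 'heart'] (min_width=11, slack=1)
Line 7: ['letter'] (min_width=6, slack=6)
Total lines: 7

Answer: 7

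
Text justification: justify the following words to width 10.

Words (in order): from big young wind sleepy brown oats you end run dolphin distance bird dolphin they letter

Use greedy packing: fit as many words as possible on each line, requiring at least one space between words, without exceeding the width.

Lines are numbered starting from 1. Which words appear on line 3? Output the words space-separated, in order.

Line 1: ['from', 'big'] (min_width=8, slack=2)
Line 2: ['young', 'wind'] (min_width=10, slack=0)
Line 3: ['sleepy'] (min_width=6, slack=4)
Line 4: ['brown', 'oats'] (min_width=10, slack=0)
Line 5: ['you', 'end'] (min_width=7, slack=3)
Line 6: ['run'] (min_width=3, slack=7)
Line 7: ['dolphin'] (min_width=7, slack=3)
Line 8: ['distance'] (min_width=8, slack=2)
Line 9: ['bird'] (min_width=4, slack=6)
Line 10: ['dolphin'] (min_width=7, slack=3)
Line 11: ['they'] (min_width=4, slack=6)
Line 12: ['letter'] (min_width=6, slack=4)

Answer: sleepy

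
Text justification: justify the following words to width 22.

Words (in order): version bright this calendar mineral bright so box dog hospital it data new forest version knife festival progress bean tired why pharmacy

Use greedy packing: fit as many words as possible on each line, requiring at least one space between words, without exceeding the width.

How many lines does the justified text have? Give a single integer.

Answer: 7

Derivation:
Line 1: ['version', 'bright', 'this'] (min_width=19, slack=3)
Line 2: ['calendar', 'mineral'] (min_width=16, slack=6)
Line 3: ['bright', 'so', 'box', 'dog'] (min_width=17, slack=5)
Line 4: ['hospital', 'it', 'data', 'new'] (min_width=20, slack=2)
Line 5: ['forest', 'version', 'knife'] (min_width=20, slack=2)
Line 6: ['festival', 'progress', 'bean'] (min_width=22, slack=0)
Line 7: ['tired', 'why', 'pharmacy'] (min_width=18, slack=4)
Total lines: 7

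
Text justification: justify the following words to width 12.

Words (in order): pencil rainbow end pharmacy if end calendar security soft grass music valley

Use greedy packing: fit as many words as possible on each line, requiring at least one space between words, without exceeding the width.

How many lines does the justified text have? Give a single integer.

Answer: 7

Derivation:
Line 1: ['pencil'] (min_width=6, slack=6)
Line 2: ['rainbow', 'end'] (min_width=11, slack=1)
Line 3: ['pharmacy', 'if'] (min_width=11, slack=1)
Line 4: ['end', 'calendar'] (min_width=12, slack=0)
Line 5: ['security'] (min_width=8, slack=4)
Line 6: ['soft', 'grass'] (min_width=10, slack=2)
Line 7: ['music', 'valley'] (min_width=12, slack=0)
Total lines: 7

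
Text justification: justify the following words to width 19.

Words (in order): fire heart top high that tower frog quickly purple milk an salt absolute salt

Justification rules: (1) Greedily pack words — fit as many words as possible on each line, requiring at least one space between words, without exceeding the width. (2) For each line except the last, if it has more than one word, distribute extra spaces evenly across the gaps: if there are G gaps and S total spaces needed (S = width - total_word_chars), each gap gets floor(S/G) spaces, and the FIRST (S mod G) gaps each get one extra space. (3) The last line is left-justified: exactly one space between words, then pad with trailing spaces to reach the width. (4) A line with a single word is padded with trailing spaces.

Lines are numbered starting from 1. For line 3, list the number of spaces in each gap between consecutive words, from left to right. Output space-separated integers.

Line 1: ['fire', 'heart', 'top', 'high'] (min_width=19, slack=0)
Line 2: ['that', 'tower', 'frog'] (min_width=15, slack=4)
Line 3: ['quickly', 'purple', 'milk'] (min_width=19, slack=0)
Line 4: ['an', 'salt', 'absolute'] (min_width=16, slack=3)
Line 5: ['salt'] (min_width=4, slack=15)

Answer: 1 1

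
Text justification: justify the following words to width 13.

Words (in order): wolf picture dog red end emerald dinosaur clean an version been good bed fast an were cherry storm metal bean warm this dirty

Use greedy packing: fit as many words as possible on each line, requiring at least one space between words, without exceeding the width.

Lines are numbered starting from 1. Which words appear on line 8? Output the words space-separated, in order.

Answer: an were

Derivation:
Line 1: ['wolf', 'picture'] (min_width=12, slack=1)
Line 2: ['dog', 'red', 'end'] (min_width=11, slack=2)
Line 3: ['emerald'] (min_width=7, slack=6)
Line 4: ['dinosaur'] (min_width=8, slack=5)
Line 5: ['clean', 'an'] (min_width=8, slack=5)
Line 6: ['version', 'been'] (min_width=12, slack=1)
Line 7: ['good', 'bed', 'fast'] (min_width=13, slack=0)
Line 8: ['an', 'were'] (min_width=7, slack=6)
Line 9: ['cherry', 'storm'] (min_width=12, slack=1)
Line 10: ['metal', 'bean'] (min_width=10, slack=3)
Line 11: ['warm', 'this'] (min_width=9, slack=4)
Line 12: ['dirty'] (min_width=5, slack=8)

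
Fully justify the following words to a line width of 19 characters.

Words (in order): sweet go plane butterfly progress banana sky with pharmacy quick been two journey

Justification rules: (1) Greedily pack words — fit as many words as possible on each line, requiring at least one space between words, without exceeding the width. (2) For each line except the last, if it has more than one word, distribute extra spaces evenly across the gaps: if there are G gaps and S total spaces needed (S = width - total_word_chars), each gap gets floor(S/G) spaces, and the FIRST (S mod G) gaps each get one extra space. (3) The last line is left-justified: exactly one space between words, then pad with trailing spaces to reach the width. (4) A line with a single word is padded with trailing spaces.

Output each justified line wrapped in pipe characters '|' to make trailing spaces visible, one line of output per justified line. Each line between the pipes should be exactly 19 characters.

Answer: |sweet    go   plane|
|butterfly  progress|
|banana   sky   with|
|pharmacy quick been|
|two journey        |

Derivation:
Line 1: ['sweet', 'go', 'plane'] (min_width=14, slack=5)
Line 2: ['butterfly', 'progress'] (min_width=18, slack=1)
Line 3: ['banana', 'sky', 'with'] (min_width=15, slack=4)
Line 4: ['pharmacy', 'quick', 'been'] (min_width=19, slack=0)
Line 5: ['two', 'journey'] (min_width=11, slack=8)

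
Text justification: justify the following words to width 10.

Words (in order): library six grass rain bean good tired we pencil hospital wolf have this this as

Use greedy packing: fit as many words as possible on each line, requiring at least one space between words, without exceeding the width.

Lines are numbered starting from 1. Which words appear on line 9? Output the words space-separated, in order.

Line 1: ['library'] (min_width=7, slack=3)
Line 2: ['six', 'grass'] (min_width=9, slack=1)
Line 3: ['rain', 'bean'] (min_width=9, slack=1)
Line 4: ['good', 'tired'] (min_width=10, slack=0)
Line 5: ['we', 'pencil'] (min_width=9, slack=1)
Line 6: ['hospital'] (min_width=8, slack=2)
Line 7: ['wolf', 'have'] (min_width=9, slack=1)
Line 8: ['this', 'this'] (min_width=9, slack=1)
Line 9: ['as'] (min_width=2, slack=8)

Answer: as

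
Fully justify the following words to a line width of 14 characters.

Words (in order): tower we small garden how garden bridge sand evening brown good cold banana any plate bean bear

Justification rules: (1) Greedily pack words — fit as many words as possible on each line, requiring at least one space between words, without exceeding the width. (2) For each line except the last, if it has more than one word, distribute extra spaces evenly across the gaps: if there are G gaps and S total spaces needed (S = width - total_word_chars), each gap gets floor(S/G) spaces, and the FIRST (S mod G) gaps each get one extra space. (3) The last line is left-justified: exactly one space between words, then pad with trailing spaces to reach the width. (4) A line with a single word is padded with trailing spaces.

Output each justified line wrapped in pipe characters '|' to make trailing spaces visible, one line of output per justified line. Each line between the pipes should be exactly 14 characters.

Answer: |tower we small|
|garden     how|
|garden  bridge|
|sand   evening|
|brown     good|
|cold    banana|
|any plate bean|
|bear          |

Derivation:
Line 1: ['tower', 'we', 'small'] (min_width=14, slack=0)
Line 2: ['garden', 'how'] (min_width=10, slack=4)
Line 3: ['garden', 'bridge'] (min_width=13, slack=1)
Line 4: ['sand', 'evening'] (min_width=12, slack=2)
Line 5: ['brown', 'good'] (min_width=10, slack=4)
Line 6: ['cold', 'banana'] (min_width=11, slack=3)
Line 7: ['any', 'plate', 'bean'] (min_width=14, slack=0)
Line 8: ['bear'] (min_width=4, slack=10)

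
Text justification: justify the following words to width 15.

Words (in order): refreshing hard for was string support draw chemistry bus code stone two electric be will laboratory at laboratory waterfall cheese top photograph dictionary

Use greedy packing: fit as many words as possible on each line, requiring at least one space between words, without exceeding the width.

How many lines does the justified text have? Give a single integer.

Answer: 12

Derivation:
Line 1: ['refreshing', 'hard'] (min_width=15, slack=0)
Line 2: ['for', 'was', 'string'] (min_width=14, slack=1)
Line 3: ['support', 'draw'] (min_width=12, slack=3)
Line 4: ['chemistry', 'bus'] (min_width=13, slack=2)
Line 5: ['code', 'stone', 'two'] (min_width=14, slack=1)
Line 6: ['electric', 'be'] (min_width=11, slack=4)
Line 7: ['will', 'laboratory'] (min_width=15, slack=0)
Line 8: ['at', 'laboratory'] (min_width=13, slack=2)
Line 9: ['waterfall'] (min_width=9, slack=6)
Line 10: ['cheese', 'top'] (min_width=10, slack=5)
Line 11: ['photograph'] (min_width=10, slack=5)
Line 12: ['dictionary'] (min_width=10, slack=5)
Total lines: 12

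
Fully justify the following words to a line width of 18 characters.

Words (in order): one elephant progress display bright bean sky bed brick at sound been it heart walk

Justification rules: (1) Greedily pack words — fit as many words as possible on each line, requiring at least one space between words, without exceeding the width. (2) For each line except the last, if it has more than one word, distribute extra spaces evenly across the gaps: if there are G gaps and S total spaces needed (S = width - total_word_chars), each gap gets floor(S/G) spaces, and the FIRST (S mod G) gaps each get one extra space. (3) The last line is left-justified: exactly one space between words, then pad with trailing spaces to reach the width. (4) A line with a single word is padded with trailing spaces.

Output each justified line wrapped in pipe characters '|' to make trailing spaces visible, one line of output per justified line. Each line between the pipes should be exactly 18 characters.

Line 1: ['one', 'elephant'] (min_width=12, slack=6)
Line 2: ['progress', 'display'] (min_width=16, slack=2)
Line 3: ['bright', 'bean', 'sky'] (min_width=15, slack=3)
Line 4: ['bed', 'brick', 'at', 'sound'] (min_width=18, slack=0)
Line 5: ['been', 'it', 'heart', 'walk'] (min_width=18, slack=0)

Answer: |one       elephant|
|progress   display|
|bright   bean  sky|
|bed brick at sound|
|been it heart walk|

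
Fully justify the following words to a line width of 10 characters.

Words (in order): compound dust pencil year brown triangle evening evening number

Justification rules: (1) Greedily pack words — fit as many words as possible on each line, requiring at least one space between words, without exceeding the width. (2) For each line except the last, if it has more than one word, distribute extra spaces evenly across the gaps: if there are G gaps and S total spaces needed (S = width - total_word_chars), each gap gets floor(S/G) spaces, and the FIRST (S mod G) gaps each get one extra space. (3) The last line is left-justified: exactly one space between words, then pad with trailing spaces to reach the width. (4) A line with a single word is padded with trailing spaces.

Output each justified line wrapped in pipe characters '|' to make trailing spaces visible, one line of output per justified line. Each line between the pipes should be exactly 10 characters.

Line 1: ['compound'] (min_width=8, slack=2)
Line 2: ['dust'] (min_width=4, slack=6)
Line 3: ['pencil'] (min_width=6, slack=4)
Line 4: ['year', 'brown'] (min_width=10, slack=0)
Line 5: ['triangle'] (min_width=8, slack=2)
Line 6: ['evening'] (min_width=7, slack=3)
Line 7: ['evening'] (min_width=7, slack=3)
Line 8: ['number'] (min_width=6, slack=4)

Answer: |compound  |
|dust      |
|pencil    |
|year brown|
|triangle  |
|evening   |
|evening   |
|number    |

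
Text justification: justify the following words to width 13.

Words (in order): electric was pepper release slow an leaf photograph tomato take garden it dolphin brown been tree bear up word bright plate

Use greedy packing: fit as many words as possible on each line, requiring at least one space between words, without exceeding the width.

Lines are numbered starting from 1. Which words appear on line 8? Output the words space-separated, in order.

Line 1: ['electric', 'was'] (min_width=12, slack=1)
Line 2: ['pepper'] (min_width=6, slack=7)
Line 3: ['release', 'slow'] (min_width=12, slack=1)
Line 4: ['an', 'leaf'] (min_width=7, slack=6)
Line 5: ['photograph'] (min_width=10, slack=3)
Line 6: ['tomato', 'take'] (min_width=11, slack=2)
Line 7: ['garden', 'it'] (min_width=9, slack=4)
Line 8: ['dolphin', 'brown'] (min_width=13, slack=0)
Line 9: ['been', 'tree'] (min_width=9, slack=4)
Line 10: ['bear', 'up', 'word'] (min_width=12, slack=1)
Line 11: ['bright', 'plate'] (min_width=12, slack=1)

Answer: dolphin brown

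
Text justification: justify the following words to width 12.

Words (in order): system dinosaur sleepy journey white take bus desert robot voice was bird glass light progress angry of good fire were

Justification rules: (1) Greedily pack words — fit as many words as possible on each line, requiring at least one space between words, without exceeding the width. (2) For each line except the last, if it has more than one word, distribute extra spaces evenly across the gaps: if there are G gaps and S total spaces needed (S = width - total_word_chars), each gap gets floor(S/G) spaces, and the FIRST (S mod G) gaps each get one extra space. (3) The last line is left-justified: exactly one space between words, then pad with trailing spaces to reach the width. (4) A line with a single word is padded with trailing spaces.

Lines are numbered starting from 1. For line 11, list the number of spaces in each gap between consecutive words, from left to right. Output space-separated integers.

Answer: 5

Derivation:
Line 1: ['system'] (min_width=6, slack=6)
Line 2: ['dinosaur'] (min_width=8, slack=4)
Line 3: ['sleepy'] (min_width=6, slack=6)
Line 4: ['journey'] (min_width=7, slack=5)
Line 5: ['white', 'take'] (min_width=10, slack=2)
Line 6: ['bus', 'desert'] (min_width=10, slack=2)
Line 7: ['robot', 'voice'] (min_width=11, slack=1)
Line 8: ['was', 'bird'] (min_width=8, slack=4)
Line 9: ['glass', 'light'] (min_width=11, slack=1)
Line 10: ['progress'] (min_width=8, slack=4)
Line 11: ['angry', 'of'] (min_width=8, slack=4)
Line 12: ['good', 'fire'] (min_width=9, slack=3)
Line 13: ['were'] (min_width=4, slack=8)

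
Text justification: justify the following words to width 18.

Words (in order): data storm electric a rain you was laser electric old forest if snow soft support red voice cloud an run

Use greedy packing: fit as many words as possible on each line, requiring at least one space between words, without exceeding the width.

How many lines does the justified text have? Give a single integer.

Line 1: ['data', 'storm'] (min_width=10, slack=8)
Line 2: ['electric', 'a', 'rain'] (min_width=15, slack=3)
Line 3: ['you', 'was', 'laser'] (min_width=13, slack=5)
Line 4: ['electric', 'old'] (min_width=12, slack=6)
Line 5: ['forest', 'if', 'snow'] (min_width=14, slack=4)
Line 6: ['soft', 'support', 'red'] (min_width=16, slack=2)
Line 7: ['voice', 'cloud', 'an', 'run'] (min_width=18, slack=0)
Total lines: 7

Answer: 7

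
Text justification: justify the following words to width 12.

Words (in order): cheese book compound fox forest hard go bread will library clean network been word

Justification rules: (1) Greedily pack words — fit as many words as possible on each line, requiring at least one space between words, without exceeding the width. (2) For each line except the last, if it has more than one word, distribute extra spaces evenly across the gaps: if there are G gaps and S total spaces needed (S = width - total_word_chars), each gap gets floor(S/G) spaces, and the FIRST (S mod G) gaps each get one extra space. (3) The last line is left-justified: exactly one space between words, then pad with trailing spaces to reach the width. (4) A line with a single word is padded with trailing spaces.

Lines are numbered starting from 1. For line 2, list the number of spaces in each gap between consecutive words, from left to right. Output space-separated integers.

Line 1: ['cheese', 'book'] (min_width=11, slack=1)
Line 2: ['compound', 'fox'] (min_width=12, slack=0)
Line 3: ['forest', 'hard'] (min_width=11, slack=1)
Line 4: ['go', 'bread'] (min_width=8, slack=4)
Line 5: ['will', 'library'] (min_width=12, slack=0)
Line 6: ['clean'] (min_width=5, slack=7)
Line 7: ['network', 'been'] (min_width=12, slack=0)
Line 8: ['word'] (min_width=4, slack=8)

Answer: 1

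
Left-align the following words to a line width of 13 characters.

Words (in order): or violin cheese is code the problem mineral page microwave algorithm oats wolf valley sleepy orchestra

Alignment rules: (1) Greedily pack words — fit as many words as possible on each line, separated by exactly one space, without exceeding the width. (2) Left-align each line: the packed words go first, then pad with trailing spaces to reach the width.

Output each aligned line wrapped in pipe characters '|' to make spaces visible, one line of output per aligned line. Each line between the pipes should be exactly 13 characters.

Answer: |or violin    |
|cheese is    |
|code the     |
|problem      |
|mineral page |
|microwave    |
|algorithm    |
|oats wolf    |
|valley sleepy|
|orchestra    |

Derivation:
Line 1: ['or', 'violin'] (min_width=9, slack=4)
Line 2: ['cheese', 'is'] (min_width=9, slack=4)
Line 3: ['code', 'the'] (min_width=8, slack=5)
Line 4: ['problem'] (min_width=7, slack=6)
Line 5: ['mineral', 'page'] (min_width=12, slack=1)
Line 6: ['microwave'] (min_width=9, slack=4)
Line 7: ['algorithm'] (min_width=9, slack=4)
Line 8: ['oats', 'wolf'] (min_width=9, slack=4)
Line 9: ['valley', 'sleepy'] (min_width=13, slack=0)
Line 10: ['orchestra'] (min_width=9, slack=4)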